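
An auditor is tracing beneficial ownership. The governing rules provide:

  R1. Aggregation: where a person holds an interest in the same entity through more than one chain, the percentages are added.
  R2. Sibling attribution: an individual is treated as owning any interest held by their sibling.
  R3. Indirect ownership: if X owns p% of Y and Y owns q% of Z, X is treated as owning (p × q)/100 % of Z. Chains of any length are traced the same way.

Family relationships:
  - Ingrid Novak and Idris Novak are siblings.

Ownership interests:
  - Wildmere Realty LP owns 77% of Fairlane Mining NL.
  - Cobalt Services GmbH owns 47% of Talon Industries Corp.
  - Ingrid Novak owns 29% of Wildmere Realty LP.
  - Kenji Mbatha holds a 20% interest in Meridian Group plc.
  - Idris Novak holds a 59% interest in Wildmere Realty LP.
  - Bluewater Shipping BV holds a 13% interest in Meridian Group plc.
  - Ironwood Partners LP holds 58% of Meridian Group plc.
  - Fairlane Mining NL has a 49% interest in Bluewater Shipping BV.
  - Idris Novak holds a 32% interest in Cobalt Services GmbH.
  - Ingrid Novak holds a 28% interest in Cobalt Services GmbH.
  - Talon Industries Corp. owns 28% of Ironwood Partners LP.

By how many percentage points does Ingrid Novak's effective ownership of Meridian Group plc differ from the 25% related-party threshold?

By sibling attribution (R2), Ingrid Novak is treated as also owning Idris Novak's interest in Cobalt Services GmbH, giving 28% + 32% = 60%.
By sibling attribution (R2), Ingrid Novak is treated as also owning Idris Novak's interest in Wildmere Realty LP, giving 29% + 59% = 88%.
Chain via Cobalt Services GmbH → Talon Industries Corp. → Ironwood Partners LP (R3): 60% × 47% × 28% × 58% = 4.57968% of Meridian Group plc.
Chain via Wildmere Realty LP → Fairlane Mining NL → Bluewater Shipping BV (R3): 88% × 77% × 49% × 13% = 4.316312% of Meridian Group plc.
Aggregating (R1): 4.57968% + 4.316312% = 8.895992%.
8.895992% falls short of the 25% threshold by 16.104008 percentage points.

16.104008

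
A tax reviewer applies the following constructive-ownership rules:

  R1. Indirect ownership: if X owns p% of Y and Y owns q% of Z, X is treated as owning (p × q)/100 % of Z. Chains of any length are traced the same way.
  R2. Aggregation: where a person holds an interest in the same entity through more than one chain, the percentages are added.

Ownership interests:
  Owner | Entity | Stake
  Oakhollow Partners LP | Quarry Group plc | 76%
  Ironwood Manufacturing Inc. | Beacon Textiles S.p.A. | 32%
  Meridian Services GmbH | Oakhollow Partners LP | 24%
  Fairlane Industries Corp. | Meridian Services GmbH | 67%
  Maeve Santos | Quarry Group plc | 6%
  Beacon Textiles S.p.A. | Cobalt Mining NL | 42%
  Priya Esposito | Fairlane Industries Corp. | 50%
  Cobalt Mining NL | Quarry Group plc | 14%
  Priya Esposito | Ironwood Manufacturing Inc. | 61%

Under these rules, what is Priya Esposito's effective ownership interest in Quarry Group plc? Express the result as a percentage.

7.258176%

Chain via Ironwood Manufacturing Inc. → Beacon Textiles S.p.A. → Cobalt Mining NL (R1): 61% × 32% × 42% × 14% = 1.147776% of Quarry Group plc.
Chain via Fairlane Industries Corp. → Meridian Services GmbH → Oakhollow Partners LP (R1): 50% × 67% × 24% × 76% = 6.1104% of Quarry Group plc.
Aggregating (R2): 1.147776% + 6.1104% = 7.258176%.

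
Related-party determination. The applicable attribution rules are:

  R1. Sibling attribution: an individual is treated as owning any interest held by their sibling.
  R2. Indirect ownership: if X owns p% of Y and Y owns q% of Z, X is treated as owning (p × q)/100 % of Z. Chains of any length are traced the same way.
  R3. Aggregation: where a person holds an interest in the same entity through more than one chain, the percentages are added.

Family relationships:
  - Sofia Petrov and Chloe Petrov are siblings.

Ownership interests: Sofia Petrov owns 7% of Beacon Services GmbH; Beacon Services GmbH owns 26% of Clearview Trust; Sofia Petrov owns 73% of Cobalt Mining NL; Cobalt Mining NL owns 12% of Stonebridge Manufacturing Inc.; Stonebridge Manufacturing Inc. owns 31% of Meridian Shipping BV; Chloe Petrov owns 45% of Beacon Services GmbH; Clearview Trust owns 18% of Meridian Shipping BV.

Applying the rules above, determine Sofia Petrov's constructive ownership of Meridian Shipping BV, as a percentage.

By sibling attribution (R1), Sofia Petrov is treated as also owning Chloe Petrov's interest in Beacon Services GmbH, giving 7% + 45% = 52%.
Chain via Beacon Services GmbH → Clearview Trust (R2): 52% × 26% × 18% = 2.4336% of Meridian Shipping BV.
Chain via Cobalt Mining NL → Stonebridge Manufacturing Inc. (R2): 73% × 12% × 31% = 2.7156% of Meridian Shipping BV.
Aggregating (R3): 2.4336% + 2.7156% = 5.1492%.

5.1492%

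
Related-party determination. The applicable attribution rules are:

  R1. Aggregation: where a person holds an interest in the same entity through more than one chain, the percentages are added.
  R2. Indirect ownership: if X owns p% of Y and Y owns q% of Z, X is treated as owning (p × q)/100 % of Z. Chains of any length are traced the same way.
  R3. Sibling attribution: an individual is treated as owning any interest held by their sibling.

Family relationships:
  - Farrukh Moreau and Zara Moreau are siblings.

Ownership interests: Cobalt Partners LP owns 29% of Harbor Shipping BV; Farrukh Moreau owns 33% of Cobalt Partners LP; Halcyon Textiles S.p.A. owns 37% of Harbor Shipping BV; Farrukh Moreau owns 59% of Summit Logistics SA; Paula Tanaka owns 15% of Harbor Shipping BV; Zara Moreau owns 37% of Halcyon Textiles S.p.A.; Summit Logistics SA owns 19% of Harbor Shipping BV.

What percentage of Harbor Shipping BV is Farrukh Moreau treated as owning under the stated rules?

34.47%

By sibling attribution (R3), Farrukh Moreau is treated as owning Zara Moreau's 37% interest in Halcyon Textiles S.p.A.
Chain via Cobalt Partners LP (R2): 33% × 29% = 9.57% of Harbor Shipping BV.
Chain via Summit Logistics SA (R2): 59% × 19% = 11.21% of Harbor Shipping BV.
Chain via Halcyon Textiles S.p.A. (R2): 37% × 37% = 13.69% of Harbor Shipping BV.
Aggregating (R1): 9.57% + 11.21% + 13.69% = 34.47%.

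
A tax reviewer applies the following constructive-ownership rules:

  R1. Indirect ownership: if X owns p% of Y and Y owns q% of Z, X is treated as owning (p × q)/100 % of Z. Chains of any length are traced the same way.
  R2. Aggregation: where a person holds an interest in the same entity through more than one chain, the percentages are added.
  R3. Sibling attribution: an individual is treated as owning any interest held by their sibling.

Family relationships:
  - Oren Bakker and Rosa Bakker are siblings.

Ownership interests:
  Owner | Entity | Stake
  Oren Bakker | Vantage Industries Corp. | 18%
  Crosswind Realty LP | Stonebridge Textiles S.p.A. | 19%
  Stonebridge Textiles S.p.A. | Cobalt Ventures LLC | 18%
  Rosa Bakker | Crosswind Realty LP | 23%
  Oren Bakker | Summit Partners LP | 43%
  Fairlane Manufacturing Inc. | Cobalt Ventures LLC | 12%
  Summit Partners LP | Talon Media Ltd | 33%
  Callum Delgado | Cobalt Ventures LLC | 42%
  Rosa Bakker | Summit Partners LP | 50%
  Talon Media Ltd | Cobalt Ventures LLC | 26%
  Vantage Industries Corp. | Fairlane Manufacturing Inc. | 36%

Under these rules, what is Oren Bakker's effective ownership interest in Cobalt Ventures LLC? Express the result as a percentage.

9.5436%

By sibling attribution (R3), Oren Bakker is treated as also owning Rosa Bakker's interest in Summit Partners LP, giving 43% + 50% = 93%.
By sibling attribution (R3), Oren Bakker is treated as owning Rosa Bakker's 23% interest in Crosswind Realty LP.
Chain via Summit Partners LP → Talon Media Ltd (R1): 93% × 33% × 26% = 7.9794% of Cobalt Ventures LLC.
Chain via Vantage Industries Corp. → Fairlane Manufacturing Inc. (R1): 18% × 36% × 12% = 0.7776% of Cobalt Ventures LLC.
Chain via Crosswind Realty LP → Stonebridge Textiles S.p.A. (R1): 23% × 19% × 18% = 0.7866% of Cobalt Ventures LLC.
Aggregating (R2): 7.9794% + 0.7776% + 0.7866% = 9.5436%.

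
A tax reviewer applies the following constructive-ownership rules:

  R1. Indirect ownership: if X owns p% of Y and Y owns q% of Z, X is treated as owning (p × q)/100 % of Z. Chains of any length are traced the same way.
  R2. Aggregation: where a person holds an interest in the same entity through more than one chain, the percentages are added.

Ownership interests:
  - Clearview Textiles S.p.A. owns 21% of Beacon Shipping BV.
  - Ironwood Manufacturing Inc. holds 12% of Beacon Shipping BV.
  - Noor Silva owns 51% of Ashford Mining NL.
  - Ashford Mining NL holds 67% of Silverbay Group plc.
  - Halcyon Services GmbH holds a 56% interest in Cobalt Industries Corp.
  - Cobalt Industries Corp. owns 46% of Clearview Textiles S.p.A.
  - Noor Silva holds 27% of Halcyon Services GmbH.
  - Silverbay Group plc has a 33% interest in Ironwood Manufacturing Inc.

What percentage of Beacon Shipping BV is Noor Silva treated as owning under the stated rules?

2.813724%

Chain via Ashford Mining NL → Silverbay Group plc → Ironwood Manufacturing Inc. (R1): 51% × 67% × 33% × 12% = 1.353132% of Beacon Shipping BV.
Chain via Halcyon Services GmbH → Cobalt Industries Corp. → Clearview Textiles S.p.A. (R1): 27% × 56% × 46% × 21% = 1.460592% of Beacon Shipping BV.
Aggregating (R2): 1.353132% + 1.460592% = 2.813724%.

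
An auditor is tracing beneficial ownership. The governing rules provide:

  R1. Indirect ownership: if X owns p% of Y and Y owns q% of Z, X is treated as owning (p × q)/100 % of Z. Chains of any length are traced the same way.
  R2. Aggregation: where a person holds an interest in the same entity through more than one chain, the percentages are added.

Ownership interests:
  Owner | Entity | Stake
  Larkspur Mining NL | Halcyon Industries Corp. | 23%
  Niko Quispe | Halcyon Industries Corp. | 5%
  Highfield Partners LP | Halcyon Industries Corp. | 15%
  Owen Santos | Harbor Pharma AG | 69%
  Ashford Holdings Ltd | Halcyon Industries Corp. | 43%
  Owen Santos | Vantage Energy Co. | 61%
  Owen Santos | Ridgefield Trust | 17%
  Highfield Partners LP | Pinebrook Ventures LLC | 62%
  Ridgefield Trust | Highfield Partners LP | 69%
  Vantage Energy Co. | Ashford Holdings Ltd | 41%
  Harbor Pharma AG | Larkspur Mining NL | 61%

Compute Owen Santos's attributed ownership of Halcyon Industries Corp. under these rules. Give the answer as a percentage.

Chain via Vantage Energy Co. → Ashford Holdings Ltd (R1): 61% × 41% × 43% = 10.7543% of Halcyon Industries Corp.
Chain via Ridgefield Trust → Highfield Partners LP (R1): 17% × 69% × 15% = 1.7595% of Halcyon Industries Corp.
Chain via Harbor Pharma AG → Larkspur Mining NL (R1): 69% × 61% × 23% = 9.6807% of Halcyon Industries Corp.
Aggregating (R2): 10.7543% + 1.7595% + 9.6807% = 22.1945%.

22.1945%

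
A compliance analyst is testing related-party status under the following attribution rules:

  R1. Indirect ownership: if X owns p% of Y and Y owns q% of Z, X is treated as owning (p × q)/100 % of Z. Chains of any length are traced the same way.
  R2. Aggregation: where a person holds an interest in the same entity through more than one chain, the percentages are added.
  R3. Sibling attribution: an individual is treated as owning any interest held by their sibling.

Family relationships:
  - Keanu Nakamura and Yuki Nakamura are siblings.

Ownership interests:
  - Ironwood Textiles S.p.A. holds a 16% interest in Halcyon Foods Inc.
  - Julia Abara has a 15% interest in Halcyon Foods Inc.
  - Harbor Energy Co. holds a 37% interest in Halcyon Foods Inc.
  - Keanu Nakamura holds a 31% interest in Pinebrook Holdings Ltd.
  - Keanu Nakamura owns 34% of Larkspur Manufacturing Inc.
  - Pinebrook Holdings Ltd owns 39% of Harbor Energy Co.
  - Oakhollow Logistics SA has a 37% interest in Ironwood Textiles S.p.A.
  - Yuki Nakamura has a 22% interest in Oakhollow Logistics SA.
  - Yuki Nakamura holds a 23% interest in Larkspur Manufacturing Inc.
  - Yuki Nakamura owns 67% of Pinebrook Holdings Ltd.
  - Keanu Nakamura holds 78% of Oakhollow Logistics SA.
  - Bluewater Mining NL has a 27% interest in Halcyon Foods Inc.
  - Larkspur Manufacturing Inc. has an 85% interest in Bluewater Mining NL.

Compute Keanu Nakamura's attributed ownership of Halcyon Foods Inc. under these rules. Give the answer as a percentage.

33.1429%

By sibling attribution (R3), Keanu Nakamura is treated as also owning Yuki Nakamura's interest in Pinebrook Holdings Ltd, giving 31% + 67% = 98%.
By sibling attribution (R3), Keanu Nakamura is treated as also owning Yuki Nakamura's interest in Oakhollow Logistics SA, giving 78% + 22% = 100%.
By sibling attribution (R3), Keanu Nakamura is treated as also owning Yuki Nakamura's interest in Larkspur Manufacturing Inc, giving 34% + 23% = 57%.
Chain via Pinebrook Holdings Ltd → Harbor Energy Co. (R1): 98% × 39% × 37% = 14.1414% of Halcyon Foods Inc.
Chain via Oakhollow Logistics SA → Ironwood Textiles S.p.A. (R1): 100% × 37% × 16% = 5.92% of Halcyon Foods Inc.
Chain via Larkspur Manufacturing Inc. → Bluewater Mining NL (R1): 57% × 85% × 27% = 13.0815% of Halcyon Foods Inc.
Aggregating (R2): 14.1414% + 5.92% + 13.0815% = 33.1429%.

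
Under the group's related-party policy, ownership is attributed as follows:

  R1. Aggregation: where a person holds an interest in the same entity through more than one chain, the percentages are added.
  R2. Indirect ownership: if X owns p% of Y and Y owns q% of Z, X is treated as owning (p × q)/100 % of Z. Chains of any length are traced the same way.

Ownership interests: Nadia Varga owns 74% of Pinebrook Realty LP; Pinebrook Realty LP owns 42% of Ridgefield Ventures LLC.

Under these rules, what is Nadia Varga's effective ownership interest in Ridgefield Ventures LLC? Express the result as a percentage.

31.08%

Chain via Pinebrook Realty LP (R2): 74% × 42% = 31.08% of Ridgefield Ventures LLC.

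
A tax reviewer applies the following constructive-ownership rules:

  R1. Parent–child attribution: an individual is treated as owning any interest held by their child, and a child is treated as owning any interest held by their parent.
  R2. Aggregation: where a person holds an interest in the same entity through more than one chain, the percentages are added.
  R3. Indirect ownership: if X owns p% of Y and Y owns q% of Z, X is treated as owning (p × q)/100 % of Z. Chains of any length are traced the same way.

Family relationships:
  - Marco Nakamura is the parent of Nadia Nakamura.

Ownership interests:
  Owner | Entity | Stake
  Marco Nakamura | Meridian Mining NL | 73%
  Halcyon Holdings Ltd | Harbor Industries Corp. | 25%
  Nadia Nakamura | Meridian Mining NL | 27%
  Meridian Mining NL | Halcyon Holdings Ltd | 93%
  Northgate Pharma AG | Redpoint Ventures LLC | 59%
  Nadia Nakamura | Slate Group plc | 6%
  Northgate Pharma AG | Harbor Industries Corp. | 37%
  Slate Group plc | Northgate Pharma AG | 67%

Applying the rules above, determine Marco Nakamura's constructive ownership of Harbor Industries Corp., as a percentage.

By parent–child attribution (R1), Marco Nakamura is treated as also owning Nadia Nakamura's interest in Meridian Mining NL, giving 73% + 27% = 100%.
By parent–child attribution (R1), Marco Nakamura is treated as owning Nadia Nakamura's 6% interest in Slate Group plc.
Chain via Meridian Mining NL → Halcyon Holdings Ltd (R3): 100% × 93% × 25% = 23.25% of Harbor Industries Corp.
Chain via Slate Group plc → Northgate Pharma AG (R3): 6% × 67% × 37% = 1.4874% of Harbor Industries Corp.
Aggregating (R2): 23.25% + 1.4874% = 24.7374%.

24.7374%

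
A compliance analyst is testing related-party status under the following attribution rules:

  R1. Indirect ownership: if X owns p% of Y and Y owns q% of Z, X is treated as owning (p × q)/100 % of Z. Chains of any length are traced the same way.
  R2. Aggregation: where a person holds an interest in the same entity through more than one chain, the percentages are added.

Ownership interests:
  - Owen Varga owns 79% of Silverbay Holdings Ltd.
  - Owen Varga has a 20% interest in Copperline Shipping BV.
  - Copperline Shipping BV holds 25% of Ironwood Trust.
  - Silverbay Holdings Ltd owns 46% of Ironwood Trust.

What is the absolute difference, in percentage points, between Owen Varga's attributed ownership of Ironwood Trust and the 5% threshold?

36.34

Chain via Copperline Shipping BV (R1): 20% × 25% = 5% of Ironwood Trust.
Chain via Silverbay Holdings Ltd (R1): 79% × 46% = 36.34% of Ironwood Trust.
Aggregating (R2): 5% + 36.34% = 41.34%.
41.34% exceeds the 5% threshold by 36.34 percentage points.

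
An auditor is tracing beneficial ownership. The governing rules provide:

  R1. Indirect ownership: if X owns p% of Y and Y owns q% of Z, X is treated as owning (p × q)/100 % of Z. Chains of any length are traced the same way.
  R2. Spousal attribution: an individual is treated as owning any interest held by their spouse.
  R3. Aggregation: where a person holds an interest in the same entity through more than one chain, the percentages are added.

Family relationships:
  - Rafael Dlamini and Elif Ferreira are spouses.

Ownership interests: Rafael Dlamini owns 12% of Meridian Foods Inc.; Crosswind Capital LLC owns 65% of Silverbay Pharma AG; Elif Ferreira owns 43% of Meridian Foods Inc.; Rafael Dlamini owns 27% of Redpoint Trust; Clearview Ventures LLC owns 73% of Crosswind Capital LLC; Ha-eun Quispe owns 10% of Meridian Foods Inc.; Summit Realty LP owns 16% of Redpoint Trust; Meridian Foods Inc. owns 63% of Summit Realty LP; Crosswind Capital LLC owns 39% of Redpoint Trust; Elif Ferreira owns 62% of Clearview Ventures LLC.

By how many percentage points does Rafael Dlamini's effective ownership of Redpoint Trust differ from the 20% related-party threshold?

By spousal attribution (R2), Rafael Dlamini is treated as also owning Elif Ferreira's interest in Meridian Foods Inc, giving 12% + 43% = 55%.
By spousal attribution (R2), Rafael Dlamini is treated as owning Elif Ferreira's 62% interest in Clearview Ventures LLC.
Chain via Meridian Foods Inc. → Summit Realty LP (R1): 55% × 63% × 16% = 5.544% of Redpoint Trust.
Direct interest in Redpoint Trust: 27%.
Chain via Clearview Ventures LLC → Crosswind Capital LLC (R1): 62% × 73% × 39% = 17.6514% of Redpoint Trust.
Aggregating (R3): 5.544% + 27% + 17.6514% = 50.1954%.
50.1954% exceeds the 20% threshold by 30.1954 percentage points.

30.1954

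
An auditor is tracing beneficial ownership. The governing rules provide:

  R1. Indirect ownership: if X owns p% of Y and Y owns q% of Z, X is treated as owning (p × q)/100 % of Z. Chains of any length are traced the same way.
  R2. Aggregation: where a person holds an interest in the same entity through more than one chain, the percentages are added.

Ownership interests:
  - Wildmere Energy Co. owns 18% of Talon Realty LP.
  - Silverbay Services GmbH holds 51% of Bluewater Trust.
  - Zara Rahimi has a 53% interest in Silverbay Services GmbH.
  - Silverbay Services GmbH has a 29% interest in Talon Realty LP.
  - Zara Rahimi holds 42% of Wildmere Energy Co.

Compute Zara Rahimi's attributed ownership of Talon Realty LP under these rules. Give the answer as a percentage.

22.93%

Chain via Silverbay Services GmbH (R1): 53% × 29% = 15.37% of Talon Realty LP.
Chain via Wildmere Energy Co. (R1): 42% × 18% = 7.56% of Talon Realty LP.
Aggregating (R2): 15.37% + 7.56% = 22.93%.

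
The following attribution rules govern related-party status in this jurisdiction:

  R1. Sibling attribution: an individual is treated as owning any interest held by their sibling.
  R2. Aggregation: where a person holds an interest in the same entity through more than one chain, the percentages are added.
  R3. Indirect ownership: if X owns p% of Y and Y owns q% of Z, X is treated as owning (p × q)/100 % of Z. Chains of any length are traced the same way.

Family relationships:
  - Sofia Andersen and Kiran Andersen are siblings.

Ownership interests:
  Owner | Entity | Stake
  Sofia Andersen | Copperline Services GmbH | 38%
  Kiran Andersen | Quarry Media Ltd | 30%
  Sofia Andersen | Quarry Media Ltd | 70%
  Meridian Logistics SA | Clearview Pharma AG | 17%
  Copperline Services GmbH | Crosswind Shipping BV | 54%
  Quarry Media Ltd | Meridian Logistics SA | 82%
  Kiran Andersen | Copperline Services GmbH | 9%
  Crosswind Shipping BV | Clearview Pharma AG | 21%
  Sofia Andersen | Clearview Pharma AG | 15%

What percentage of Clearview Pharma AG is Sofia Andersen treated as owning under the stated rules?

By sibling attribution (R1), Sofia Andersen is treated as also owning Kiran Andersen's interest in Copperline Services GmbH, giving 38% + 9% = 47%.
By sibling attribution (R1), Sofia Andersen is treated as also owning Kiran Andersen's interest in Quarry Media Ltd, giving 70% + 30% = 100%.
Chain via Copperline Services GmbH → Crosswind Shipping BV (R3): 47% × 54% × 21% = 5.3298% of Clearview Pharma AG.
Chain via Quarry Media Ltd → Meridian Logistics SA (R3): 100% × 82% × 17% = 13.94% of Clearview Pharma AG.
Direct interest in Clearview Pharma AG: 15%.
Aggregating (R2): 5.3298% + 13.94% + 15% = 34.2698%.

34.2698%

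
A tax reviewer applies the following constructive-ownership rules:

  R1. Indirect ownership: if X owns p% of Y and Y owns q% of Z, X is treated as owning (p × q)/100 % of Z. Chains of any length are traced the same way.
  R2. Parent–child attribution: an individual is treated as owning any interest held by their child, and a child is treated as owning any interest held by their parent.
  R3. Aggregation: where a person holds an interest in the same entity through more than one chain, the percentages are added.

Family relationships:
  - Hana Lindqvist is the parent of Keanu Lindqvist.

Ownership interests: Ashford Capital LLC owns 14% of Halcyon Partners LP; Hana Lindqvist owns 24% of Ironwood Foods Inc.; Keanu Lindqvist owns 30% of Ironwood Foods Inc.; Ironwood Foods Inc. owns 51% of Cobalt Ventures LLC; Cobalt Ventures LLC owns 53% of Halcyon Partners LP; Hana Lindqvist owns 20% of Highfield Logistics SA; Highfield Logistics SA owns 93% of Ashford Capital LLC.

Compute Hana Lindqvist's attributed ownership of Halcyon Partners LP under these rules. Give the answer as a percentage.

17.2002%

By parent–child attribution (R2), Hana Lindqvist is treated as also owning Keanu Lindqvist's interest in Ironwood Foods Inc, giving 24% + 30% = 54%.
Chain via Ironwood Foods Inc. → Cobalt Ventures LLC (R1): 54% × 51% × 53% = 14.5962% of Halcyon Partners LP.
Chain via Highfield Logistics SA → Ashford Capital LLC (R1): 20% × 93% × 14% = 2.604% of Halcyon Partners LP.
Aggregating (R3): 14.5962% + 2.604% = 17.2002%.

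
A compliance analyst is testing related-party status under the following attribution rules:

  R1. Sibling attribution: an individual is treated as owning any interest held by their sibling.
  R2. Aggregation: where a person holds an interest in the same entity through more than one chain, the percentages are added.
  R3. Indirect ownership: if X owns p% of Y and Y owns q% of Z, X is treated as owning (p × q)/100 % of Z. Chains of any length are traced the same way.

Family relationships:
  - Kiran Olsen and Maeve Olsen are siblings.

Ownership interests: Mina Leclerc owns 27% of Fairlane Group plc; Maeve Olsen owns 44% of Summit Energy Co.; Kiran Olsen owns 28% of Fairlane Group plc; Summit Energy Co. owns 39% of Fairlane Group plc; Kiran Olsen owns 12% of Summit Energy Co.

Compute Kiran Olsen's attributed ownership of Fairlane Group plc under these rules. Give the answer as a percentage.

By sibling attribution (R1), Kiran Olsen is treated as also owning Maeve Olsen's interest in Summit Energy Co, giving 12% + 44% = 56%.
Chain via Summit Energy Co. (R3): 56% × 39% = 21.84% of Fairlane Group plc.
Direct interest in Fairlane Group plc: 28%.
Aggregating (R2): 21.84% + 28% = 49.84%.

49.84%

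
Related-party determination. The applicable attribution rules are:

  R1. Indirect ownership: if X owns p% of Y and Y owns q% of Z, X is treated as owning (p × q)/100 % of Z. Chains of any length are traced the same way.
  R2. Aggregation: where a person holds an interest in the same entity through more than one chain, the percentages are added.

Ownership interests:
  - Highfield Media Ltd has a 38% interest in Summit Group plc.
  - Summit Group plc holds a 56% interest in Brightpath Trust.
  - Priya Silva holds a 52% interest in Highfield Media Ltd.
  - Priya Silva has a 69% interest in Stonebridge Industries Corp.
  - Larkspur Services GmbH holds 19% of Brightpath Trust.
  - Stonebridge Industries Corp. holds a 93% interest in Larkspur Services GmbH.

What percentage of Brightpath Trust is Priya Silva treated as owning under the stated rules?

Chain via Highfield Media Ltd → Summit Group plc (R1): 52% × 38% × 56% = 11.0656% of Brightpath Trust.
Chain via Stonebridge Industries Corp. → Larkspur Services GmbH (R1): 69% × 93% × 19% = 12.1923% of Brightpath Trust.
Aggregating (R2): 11.0656% + 12.1923% = 23.2579%.

23.2579%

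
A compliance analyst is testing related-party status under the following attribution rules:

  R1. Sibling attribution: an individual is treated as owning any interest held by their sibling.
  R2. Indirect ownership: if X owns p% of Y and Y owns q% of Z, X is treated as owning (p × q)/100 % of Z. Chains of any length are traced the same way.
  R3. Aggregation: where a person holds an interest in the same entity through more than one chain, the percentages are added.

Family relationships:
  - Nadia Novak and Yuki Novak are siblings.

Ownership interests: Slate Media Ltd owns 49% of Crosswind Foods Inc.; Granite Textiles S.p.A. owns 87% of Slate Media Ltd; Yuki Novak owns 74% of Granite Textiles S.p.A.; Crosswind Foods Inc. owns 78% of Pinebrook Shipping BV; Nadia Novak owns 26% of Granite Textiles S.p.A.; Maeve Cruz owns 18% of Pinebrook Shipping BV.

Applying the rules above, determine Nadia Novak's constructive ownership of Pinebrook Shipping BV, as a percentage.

33.2514%

By sibling attribution (R1), Nadia Novak is treated as also owning Yuki Novak's interest in Granite Textiles S.p.A, giving 26% + 74% = 100%.
Chain via Granite Textiles S.p.A. → Slate Media Ltd → Crosswind Foods Inc. (R2): 100% × 87% × 49% × 78% = 33.2514% of Pinebrook Shipping BV.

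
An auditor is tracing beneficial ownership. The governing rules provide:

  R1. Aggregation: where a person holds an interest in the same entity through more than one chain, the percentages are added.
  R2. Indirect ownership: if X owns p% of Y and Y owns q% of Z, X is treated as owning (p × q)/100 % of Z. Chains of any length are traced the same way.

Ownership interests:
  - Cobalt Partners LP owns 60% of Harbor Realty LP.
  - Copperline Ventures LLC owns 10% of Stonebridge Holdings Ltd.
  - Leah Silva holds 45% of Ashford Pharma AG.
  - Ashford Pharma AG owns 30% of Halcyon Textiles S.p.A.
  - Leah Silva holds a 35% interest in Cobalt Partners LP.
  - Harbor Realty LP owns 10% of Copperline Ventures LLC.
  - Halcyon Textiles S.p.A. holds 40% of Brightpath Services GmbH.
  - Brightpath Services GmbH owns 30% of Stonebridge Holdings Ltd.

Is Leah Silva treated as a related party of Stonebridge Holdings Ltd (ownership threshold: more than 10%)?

No

Chain via Cobalt Partners LP → Harbor Realty LP → Copperline Ventures LLC (R2): 35% × 60% × 10% × 10% = 0.21% of Stonebridge Holdings Ltd.
Chain via Ashford Pharma AG → Halcyon Textiles S.p.A. → Brightpath Services GmbH (R2): 45% × 30% × 40% × 30% = 1.62% of Stonebridge Holdings Ltd.
Aggregating (R1): 0.21% + 1.62% = 1.83%.
1.83% does not exceed the 10% threshold, so Leah is not a related party to Stonebridge Holdings Ltd.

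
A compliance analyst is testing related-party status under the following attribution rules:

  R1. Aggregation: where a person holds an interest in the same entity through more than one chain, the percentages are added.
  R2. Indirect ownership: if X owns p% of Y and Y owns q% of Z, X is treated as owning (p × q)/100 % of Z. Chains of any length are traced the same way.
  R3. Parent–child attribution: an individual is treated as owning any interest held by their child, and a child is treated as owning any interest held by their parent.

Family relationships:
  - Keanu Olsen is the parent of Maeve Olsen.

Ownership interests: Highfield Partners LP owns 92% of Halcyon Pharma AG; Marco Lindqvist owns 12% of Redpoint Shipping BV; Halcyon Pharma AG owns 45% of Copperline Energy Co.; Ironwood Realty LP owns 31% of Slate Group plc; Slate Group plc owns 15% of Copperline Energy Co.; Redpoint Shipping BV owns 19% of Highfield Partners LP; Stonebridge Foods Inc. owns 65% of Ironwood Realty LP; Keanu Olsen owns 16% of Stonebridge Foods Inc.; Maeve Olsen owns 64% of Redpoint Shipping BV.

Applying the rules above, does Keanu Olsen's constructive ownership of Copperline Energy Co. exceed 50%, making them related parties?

By parent–child attribution (R3), Keanu Olsen is treated as owning Maeve Olsen's 64% interest in Redpoint Shipping BV.
Chain via Stonebridge Foods Inc. → Ironwood Realty LP → Slate Group plc (R2): 16% × 65% × 31% × 15% = 0.4836% of Copperline Energy Co.
Chain via Redpoint Shipping BV → Highfield Partners LP → Halcyon Pharma AG (R2): 64% × 19% × 92% × 45% = 5.03424% of Copperline Energy Co.
Aggregating (R1): 0.4836% + 5.03424% = 5.51784%.
5.51784% does not exceed the 50% threshold, so Keanu is not a related party to Copperline Energy Co.

No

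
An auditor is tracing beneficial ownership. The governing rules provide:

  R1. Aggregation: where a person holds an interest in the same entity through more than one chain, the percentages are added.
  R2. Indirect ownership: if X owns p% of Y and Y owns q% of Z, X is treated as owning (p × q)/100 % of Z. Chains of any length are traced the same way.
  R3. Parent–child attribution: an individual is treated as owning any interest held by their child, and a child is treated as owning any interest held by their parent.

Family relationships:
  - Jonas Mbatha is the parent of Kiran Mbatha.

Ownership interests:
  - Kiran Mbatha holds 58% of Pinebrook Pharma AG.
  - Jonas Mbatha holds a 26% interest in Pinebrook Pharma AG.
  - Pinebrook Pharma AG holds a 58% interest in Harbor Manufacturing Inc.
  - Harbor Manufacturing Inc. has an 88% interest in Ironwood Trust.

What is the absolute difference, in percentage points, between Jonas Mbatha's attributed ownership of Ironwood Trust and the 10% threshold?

32.8736

By parent–child attribution (R3), Jonas Mbatha is treated as also owning Kiran Mbatha's interest in Pinebrook Pharma AG, giving 26% + 58% = 84%.
Chain via Pinebrook Pharma AG → Harbor Manufacturing Inc. (R2): 84% × 58% × 88% = 42.8736% of Ironwood Trust.
42.8736% exceeds the 10% threshold by 32.8736 percentage points.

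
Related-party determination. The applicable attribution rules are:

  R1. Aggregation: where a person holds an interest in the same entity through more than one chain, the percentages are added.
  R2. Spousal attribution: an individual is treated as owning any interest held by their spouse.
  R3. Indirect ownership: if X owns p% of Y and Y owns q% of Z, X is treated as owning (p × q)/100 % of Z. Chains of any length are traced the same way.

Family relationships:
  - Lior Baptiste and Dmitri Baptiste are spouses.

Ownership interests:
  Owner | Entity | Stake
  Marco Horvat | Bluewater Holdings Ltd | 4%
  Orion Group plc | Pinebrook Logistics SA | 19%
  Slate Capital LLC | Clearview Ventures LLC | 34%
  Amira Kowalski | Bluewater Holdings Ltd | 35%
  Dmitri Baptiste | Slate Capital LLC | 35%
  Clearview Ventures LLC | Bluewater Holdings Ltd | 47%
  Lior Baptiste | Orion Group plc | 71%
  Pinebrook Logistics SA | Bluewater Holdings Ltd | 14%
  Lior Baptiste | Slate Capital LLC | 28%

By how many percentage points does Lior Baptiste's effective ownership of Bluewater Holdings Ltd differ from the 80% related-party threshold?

68.044

By spousal attribution (R2), Lior Baptiste is treated as also owning Dmitri Baptiste's interest in Slate Capital LLC, giving 28% + 35% = 63%.
Chain via Orion Group plc → Pinebrook Logistics SA (R3): 71% × 19% × 14% = 1.8886% of Bluewater Holdings Ltd.
Chain via Slate Capital LLC → Clearview Ventures LLC (R3): 63% × 34% × 47% = 10.0674% of Bluewater Holdings Ltd.
Aggregating (R1): 1.8886% + 10.0674% = 11.956%.
11.956% falls short of the 80% threshold by 68.044 percentage points.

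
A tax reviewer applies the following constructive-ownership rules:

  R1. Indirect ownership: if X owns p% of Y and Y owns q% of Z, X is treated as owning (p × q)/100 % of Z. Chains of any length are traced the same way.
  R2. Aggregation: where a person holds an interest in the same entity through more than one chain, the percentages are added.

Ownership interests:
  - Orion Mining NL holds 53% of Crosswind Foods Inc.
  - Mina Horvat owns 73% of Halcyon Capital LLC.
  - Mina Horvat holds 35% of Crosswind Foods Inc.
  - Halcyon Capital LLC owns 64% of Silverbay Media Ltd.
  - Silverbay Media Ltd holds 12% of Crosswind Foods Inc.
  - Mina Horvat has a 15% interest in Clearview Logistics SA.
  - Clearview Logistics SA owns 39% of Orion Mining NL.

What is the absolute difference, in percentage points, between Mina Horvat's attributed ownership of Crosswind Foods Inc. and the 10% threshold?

Chain via Clearview Logistics SA → Orion Mining NL (R1): 15% × 39% × 53% = 3.1005% of Crosswind Foods Inc.
Chain via Halcyon Capital LLC → Silverbay Media Ltd (R1): 73% × 64% × 12% = 5.6064% of Crosswind Foods Inc.
Direct interest in Crosswind Foods Inc: 35%.
Aggregating (R2): 3.1005% + 5.6064% + 35% = 43.7069%.
43.7069% exceeds the 10% threshold by 33.7069 percentage points.

33.7069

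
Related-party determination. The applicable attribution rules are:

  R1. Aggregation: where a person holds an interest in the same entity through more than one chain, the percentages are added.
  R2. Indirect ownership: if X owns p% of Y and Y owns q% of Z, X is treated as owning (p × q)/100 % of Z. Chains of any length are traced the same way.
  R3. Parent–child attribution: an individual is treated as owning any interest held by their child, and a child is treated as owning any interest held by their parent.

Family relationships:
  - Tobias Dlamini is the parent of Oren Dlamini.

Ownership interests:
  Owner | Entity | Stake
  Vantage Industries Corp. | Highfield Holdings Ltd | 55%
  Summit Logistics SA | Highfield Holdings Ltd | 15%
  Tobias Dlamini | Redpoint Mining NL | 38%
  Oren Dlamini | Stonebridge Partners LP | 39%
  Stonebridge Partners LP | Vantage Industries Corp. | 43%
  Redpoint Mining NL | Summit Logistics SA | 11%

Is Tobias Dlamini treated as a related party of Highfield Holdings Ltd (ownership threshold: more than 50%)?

By parent–child attribution (R3), Tobias Dlamini is treated as owning Oren Dlamini's 39% interest in Stonebridge Partners LP.
Chain via Redpoint Mining NL → Summit Logistics SA (R2): 38% × 11% × 15% = 0.627% of Highfield Holdings Ltd.
Chain via Stonebridge Partners LP → Vantage Industries Corp. (R2): 39% × 43% × 55% = 9.2235% of Highfield Holdings Ltd.
Aggregating (R1): 0.627% + 9.2235% = 9.8505%.
9.8505% does not exceed the 50% threshold, so Tobias is not a related party to Highfield Holdings Ltd.

No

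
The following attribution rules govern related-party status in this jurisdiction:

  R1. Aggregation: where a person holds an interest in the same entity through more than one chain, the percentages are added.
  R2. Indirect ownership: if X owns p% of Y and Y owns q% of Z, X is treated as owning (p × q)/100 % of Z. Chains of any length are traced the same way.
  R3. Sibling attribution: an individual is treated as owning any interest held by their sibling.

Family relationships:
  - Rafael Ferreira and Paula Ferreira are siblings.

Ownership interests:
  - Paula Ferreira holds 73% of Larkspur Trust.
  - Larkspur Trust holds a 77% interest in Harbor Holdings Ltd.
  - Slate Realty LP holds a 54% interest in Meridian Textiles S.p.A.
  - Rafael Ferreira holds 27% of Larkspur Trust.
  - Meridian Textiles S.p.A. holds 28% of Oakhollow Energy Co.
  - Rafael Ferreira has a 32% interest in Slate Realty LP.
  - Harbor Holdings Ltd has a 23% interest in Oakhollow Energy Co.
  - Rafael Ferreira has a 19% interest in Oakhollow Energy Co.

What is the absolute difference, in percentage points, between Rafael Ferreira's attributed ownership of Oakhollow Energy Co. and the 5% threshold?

By sibling attribution (R3), Rafael Ferreira is treated as also owning Paula Ferreira's interest in Larkspur Trust, giving 27% + 73% = 100%.
Chain via Slate Realty LP → Meridian Textiles S.p.A. (R2): 32% × 54% × 28% = 4.8384% of Oakhollow Energy Co.
Chain via Larkspur Trust → Harbor Holdings Ltd (R2): 100% × 77% × 23% = 17.71% of Oakhollow Energy Co.
Direct interest in Oakhollow Energy Co: 19%.
Aggregating (R1): 4.8384% + 17.71% + 19% = 41.5484%.
41.5484% exceeds the 5% threshold by 36.5484 percentage points.

36.5484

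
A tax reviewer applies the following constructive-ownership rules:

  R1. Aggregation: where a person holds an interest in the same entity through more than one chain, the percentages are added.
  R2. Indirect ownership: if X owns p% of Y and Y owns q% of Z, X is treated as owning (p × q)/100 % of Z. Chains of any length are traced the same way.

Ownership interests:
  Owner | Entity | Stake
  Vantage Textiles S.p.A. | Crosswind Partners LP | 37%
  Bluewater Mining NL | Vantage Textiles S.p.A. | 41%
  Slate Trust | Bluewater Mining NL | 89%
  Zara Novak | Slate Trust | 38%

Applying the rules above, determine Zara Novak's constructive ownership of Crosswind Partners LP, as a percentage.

Chain via Slate Trust → Bluewater Mining NL → Vantage Textiles S.p.A. (R2): 38% × 89% × 41% × 37% = 5.130494% of Crosswind Partners LP.

5.130494%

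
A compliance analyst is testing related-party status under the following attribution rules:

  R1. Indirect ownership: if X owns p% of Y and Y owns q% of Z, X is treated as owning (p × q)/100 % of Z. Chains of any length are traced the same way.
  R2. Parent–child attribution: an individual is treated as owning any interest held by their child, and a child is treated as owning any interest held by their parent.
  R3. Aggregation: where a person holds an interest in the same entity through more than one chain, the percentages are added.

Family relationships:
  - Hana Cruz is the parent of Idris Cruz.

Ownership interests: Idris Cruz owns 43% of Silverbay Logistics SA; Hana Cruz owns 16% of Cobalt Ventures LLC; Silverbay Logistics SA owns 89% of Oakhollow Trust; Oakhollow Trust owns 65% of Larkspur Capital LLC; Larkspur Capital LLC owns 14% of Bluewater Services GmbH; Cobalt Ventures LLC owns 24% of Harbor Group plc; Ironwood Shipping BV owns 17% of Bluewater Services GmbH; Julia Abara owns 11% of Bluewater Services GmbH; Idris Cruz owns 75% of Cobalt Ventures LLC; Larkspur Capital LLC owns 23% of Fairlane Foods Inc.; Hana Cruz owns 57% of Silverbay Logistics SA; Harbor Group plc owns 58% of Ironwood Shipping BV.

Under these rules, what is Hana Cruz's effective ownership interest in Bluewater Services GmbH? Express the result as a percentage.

By parent–child attribution (R2), Hana Cruz is treated as also owning Idris Cruz's interest in Silverbay Logistics SA, giving 57% + 43% = 100%.
By parent–child attribution (R2), Hana Cruz is treated as also owning Idris Cruz's interest in Cobalt Ventures LLC, giving 16% + 75% = 91%.
Chain via Silverbay Logistics SA → Oakhollow Trust → Larkspur Capital LLC (R1): 100% × 89% × 65% × 14% = 8.099% of Bluewater Services GmbH.
Chain via Cobalt Ventures LLC → Harbor Group plc → Ironwood Shipping BV (R1): 91% × 24% × 58% × 17% = 2.153424% of Bluewater Services GmbH.
Aggregating (R3): 8.099% + 2.153424% = 10.252424%.

10.252424%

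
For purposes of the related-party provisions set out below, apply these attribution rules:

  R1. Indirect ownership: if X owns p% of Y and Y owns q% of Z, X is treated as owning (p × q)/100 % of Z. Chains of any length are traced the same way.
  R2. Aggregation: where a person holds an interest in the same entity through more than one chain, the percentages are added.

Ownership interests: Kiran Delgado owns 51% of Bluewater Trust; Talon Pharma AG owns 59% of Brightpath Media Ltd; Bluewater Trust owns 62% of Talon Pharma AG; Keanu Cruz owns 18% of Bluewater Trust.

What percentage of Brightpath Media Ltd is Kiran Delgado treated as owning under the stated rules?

Chain via Bluewater Trust → Talon Pharma AG (R1): 51% × 62% × 59% = 18.6558% of Brightpath Media Ltd.

18.6558%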